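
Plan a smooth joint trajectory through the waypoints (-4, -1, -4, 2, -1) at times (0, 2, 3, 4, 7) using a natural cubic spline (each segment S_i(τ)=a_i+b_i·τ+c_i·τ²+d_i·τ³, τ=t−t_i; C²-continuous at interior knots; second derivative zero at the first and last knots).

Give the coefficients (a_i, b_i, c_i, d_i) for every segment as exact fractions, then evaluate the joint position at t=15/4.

  seg 0: a=-4 b=352/89 c=0 d=-437/712
  seg 1: a=-1 b=-607/178 c=-1311/356 d=1457/356
  seg 2: a=-4 b=535/356 c=765/89 d=-1459/356
  seg 3: a=2 b=1139/178 c=-1317/356 d=439/1068
S(15/4) = 5311/22784

Δ: Δ0=3/2, Δ1=-3, Δ2=6, Δ3=-1
row 1: diag=6, rhs=-27; c'=1/6, d'=-9/2
row 2: denom=4−1·1/6=23/6; d'=(54−1·-9/2)/(23/6)=351/23
row 3: denom=8−1·6/23=178/23; d'=(-42−1·351/23)/(178/23)=-1317/178
back: M3=-1317/178
back: M2=351/23−6/23·-1317/178=1530/89
back: M1=-9/2−1/6·1530/89=-1311/178
M: M0=0, M1=-1311/178, M2=1530/89, M3=-1317/178, M4=0
seg 0: a=-4, c=M0/2=0, d=(M1−M0)/(6·2)=-437/712, b=Δ0−h0·(2M0+M1)/6=352/89
seg 1: a=-1, c=M1/2=-1311/356, d=(M2−M1)/(6·1)=1457/356, b=Δ1−h1·(2M1+M2)/6=-607/178
seg 2: a=-4, c=M2/2=765/89, d=(M3−M2)/(6·1)=-1459/356, b=Δ2−h2·(2M2+M3)/6=535/356
seg 3: a=2, c=M3/2=-1317/356, d=(M4−M3)/(6·3)=439/1068, b=Δ3−h3·(2M3+M4)/6=1139/178
t_q=15/4 → seg 2, τ=3/4; S=-4+535/356·τ+765/89·τ²+-1459/356·τ³=5311/22784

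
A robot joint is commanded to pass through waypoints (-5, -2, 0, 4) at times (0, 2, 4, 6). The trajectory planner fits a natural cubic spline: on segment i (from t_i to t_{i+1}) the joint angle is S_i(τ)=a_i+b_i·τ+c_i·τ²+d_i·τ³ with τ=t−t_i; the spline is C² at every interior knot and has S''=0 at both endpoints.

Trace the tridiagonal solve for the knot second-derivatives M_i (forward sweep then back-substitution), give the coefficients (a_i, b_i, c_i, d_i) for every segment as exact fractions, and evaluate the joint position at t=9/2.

  seg 0: a=-5 b=17/10 c=0 d=-1/20
  seg 1: a=-2 b=11/10 c=-3/10 d=1/8
  seg 2: a=0 b=7/5 c=9/20 d=-3/40
S(9/2) = 257/320

Δ: Δ0=3/2, Δ1=1, Δ2=2
row 1: diag=8, rhs=-3; c'=1/4, d'=-3/8
row 2: denom=8−2·1/4=15/2; d'=(6−2·-3/8)/(15/2)=9/10
back: M2=9/10
back: M1=-3/8−1/4·9/10=-3/5
M: M0=0, M1=-3/5, M2=9/10, M3=0
seg 0: a=-5, c=M0/2=0, d=(M1−M0)/(6·2)=-1/20, b=Δ0−h0·(2M0+M1)/6=17/10
seg 1: a=-2, c=M1/2=-3/10, d=(M2−M1)/(6·2)=1/8, b=Δ1−h1·(2M1+M2)/6=11/10
seg 2: a=0, c=M2/2=9/20, d=(M3−M2)/(6·2)=-3/40, b=Δ2−h2·(2M2+M3)/6=7/5
t_q=9/2 → seg 2, τ=1/2; S=0+7/5·τ+9/20·τ²+-3/40·τ³=257/320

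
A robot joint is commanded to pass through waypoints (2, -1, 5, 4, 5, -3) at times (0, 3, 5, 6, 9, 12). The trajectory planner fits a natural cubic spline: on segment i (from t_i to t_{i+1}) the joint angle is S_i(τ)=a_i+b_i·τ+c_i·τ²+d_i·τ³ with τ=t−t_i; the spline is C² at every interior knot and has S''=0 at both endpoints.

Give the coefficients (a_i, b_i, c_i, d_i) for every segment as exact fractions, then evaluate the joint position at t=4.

  seg 0: a=2 b=-2185/792 c=0 d=1393/7128
  seg 1: a=-1 b=997/396 c=1393/792 d=-601/792
  seg 2: a=5 b=59/132 c=-2213/792 d=97/72
  seg 3: a=4 b=-871/792 c=247/198 d=-1829/7128
  seg 4: a=5 b=-215/396 c=-841/792 d=841/7128
S(4) = 997/396

Δ: Δ0=-1, Δ1=3, Δ2=-1, Δ3=1/3, Δ4=-8/3
row 1: diag=10, rhs=24; c'=1/5, d'=12/5
row 2: denom=6−2·1/5=28/5; d'=(-24−2·12/5)/(28/5)=-36/7
row 3: denom=8−1·5/28=219/28; d'=(8−1·-36/7)/(219/28)=368/219
row 4: denom=12−3·28/73=792/73; d'=(-18−3·368/219)/(792/73)=-841/396
back: M4=-841/396
back: M3=368/219−28/73·-841/396=247/99
back: M2=-36/7−5/28·247/99=-2213/396
back: M1=12/5−1/5·-2213/396=1393/396
M: M0=0, M1=1393/396, M2=-2213/396, M3=247/99, M4=-841/396, M5=0
seg 0: a=2, c=M0/2=0, d=(M1−M0)/(6·3)=1393/7128, b=Δ0−h0·(2M0+M1)/6=-2185/792
seg 1: a=-1, c=M1/2=1393/792, d=(M2−M1)/(6·2)=-601/792, b=Δ1−h1·(2M1+M2)/6=997/396
seg 2: a=5, c=M2/2=-2213/792, d=(M3−M2)/(6·1)=97/72, b=Δ2−h2·(2M2+M3)/6=59/132
seg 3: a=4, c=M3/2=247/198, d=(M4−M3)/(6·3)=-1829/7128, b=Δ3−h3·(2M3+M4)/6=-871/792
seg 4: a=5, c=M4/2=-841/792, d=(M5−M4)/(6·3)=841/7128, b=Δ4−h4·(2M4+M5)/6=-215/396
t_q=4 → seg 1, τ=1; S=-1+997/396·τ+1393/792·τ²+-601/792·τ³=997/396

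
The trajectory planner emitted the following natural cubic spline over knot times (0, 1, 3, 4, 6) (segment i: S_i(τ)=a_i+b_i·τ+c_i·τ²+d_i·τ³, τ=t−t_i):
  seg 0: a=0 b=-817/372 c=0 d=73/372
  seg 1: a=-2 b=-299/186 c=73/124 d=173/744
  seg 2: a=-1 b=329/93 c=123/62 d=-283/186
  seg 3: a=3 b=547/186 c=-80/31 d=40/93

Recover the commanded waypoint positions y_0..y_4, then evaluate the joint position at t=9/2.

y_0 = S_0(0) = a_0 = 0
y_1 = S_1(0) = a_1 = -2
y_2 = S_2(0) = a_2 = -1
y_3 = S_3(0) = a_3 = 3
y_4 = S_3(2) = 2
t_q=9/2 is in segment 3 (τ=1/2); S_3(τ)=481/124

y_0=0 y_1=-2 y_2=-1 y_3=3 y_4=2
S(9/2) = 481/124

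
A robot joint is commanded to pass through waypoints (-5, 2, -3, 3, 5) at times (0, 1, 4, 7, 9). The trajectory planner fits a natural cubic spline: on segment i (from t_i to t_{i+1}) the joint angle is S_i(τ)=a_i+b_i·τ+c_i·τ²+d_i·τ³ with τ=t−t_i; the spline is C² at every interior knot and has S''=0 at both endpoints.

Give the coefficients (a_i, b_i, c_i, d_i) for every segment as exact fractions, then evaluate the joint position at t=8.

Δ: Δ0=7, Δ1=-5/3, Δ2=2, Δ3=1
row 1: diag=8, rhs=-52; c'=3/8, d'=-13/2
row 2: denom=12−3·3/8=87/8; d'=(22−3·-13/2)/(87/8)=332/87
row 3: denom=10−3·8/29=266/29; d'=(-6−3·332/87)/(266/29)=-253/133
back: M3=-253/133
back: M2=332/87−8/29·-253/133=1732/399
back: M1=-13/2−3/8·1732/399=-1081/133
M: M0=0, M1=-1081/133, M2=1732/399, M3=-253/133, M4=0
seg 0: a=-5, c=M0/2=0, d=(M1−M0)/(6·1)=-1081/798, b=Δ0−h0·(2M0+M1)/6=6667/798
seg 1: a=2, c=M1/2=-1081/266, d=(M2−M1)/(6·3)=4975/7182, b=Δ1−h1·(2M1+M2)/6=1712/399
seg 2: a=-3, c=M2/2=866/399, d=(M3−M2)/(6·3)=-2491/7182, b=Δ2−h2·(2M2+M3)/6=-1109/798
seg 3: a=3, c=M3/2=-253/266, d=(M4−M3)/(6·2)=253/1596, b=Δ3−h3·(2M3+M4)/6=905/399
t_q=8 → seg 3, τ=1; S=3+905/399·τ+-253/266·τ²+253/1596·τ³=2381/532

  seg 0: a=-5 b=6667/798 c=0 d=-1081/798
  seg 1: a=2 b=1712/399 c=-1081/266 d=4975/7182
  seg 2: a=-3 b=-1109/798 c=866/399 d=-2491/7182
  seg 3: a=3 b=905/399 c=-253/266 d=253/1596
S(8) = 2381/532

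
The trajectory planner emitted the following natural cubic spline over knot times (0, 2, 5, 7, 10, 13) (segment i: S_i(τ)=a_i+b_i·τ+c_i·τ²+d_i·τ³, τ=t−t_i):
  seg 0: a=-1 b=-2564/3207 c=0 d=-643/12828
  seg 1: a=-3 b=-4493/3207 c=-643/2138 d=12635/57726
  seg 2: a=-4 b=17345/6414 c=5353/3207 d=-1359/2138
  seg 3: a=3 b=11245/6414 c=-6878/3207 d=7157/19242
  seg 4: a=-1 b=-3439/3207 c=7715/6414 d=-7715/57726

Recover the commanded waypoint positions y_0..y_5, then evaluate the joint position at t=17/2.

y_0 = S_0(0) = a_0 = -1
y_1 = S_1(0) = a_1 = -3
y_2 = S_2(0) = a_2 = -4
y_3 = S_3(0) = a_3 = 3
y_4 = S_4(0) = a_4 = -1
y_5 = S_4(3) = 3
t_q=17/2 is in segment 3 (τ=3/2); S_3(τ)=35227/17104

y_0=-1 y_1=-3 y_2=-4 y_3=3 y_4=-1 y_5=3
S(17/2) = 35227/17104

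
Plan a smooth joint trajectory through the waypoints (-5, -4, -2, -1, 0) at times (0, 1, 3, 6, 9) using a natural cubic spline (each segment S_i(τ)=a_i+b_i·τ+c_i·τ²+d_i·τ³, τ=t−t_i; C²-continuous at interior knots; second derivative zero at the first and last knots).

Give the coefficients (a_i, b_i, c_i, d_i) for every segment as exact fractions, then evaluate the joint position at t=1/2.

Δ: Δ0=1, Δ1=1, Δ2=1/3, Δ3=1/3
row 1: diag=6, rhs=0; c'=1/3, d'=0
row 2: denom=10−2·1/3=28/3; d'=(-4−2·0)/(28/3)=-3/7
row 3: denom=12−3·9/28=309/28; d'=(0−3·-3/7)/(309/28)=12/103
back: M3=12/103
back: M2=-3/7−9/28·12/103=-48/103
back: M1=0−1/3·-48/103=16/103
M: M0=0, M1=16/103, M2=-48/103, M3=12/103, M4=0
seg 0: a=-5, c=M0/2=0, d=(M1−M0)/(6·1)=8/309, b=Δ0−h0·(2M0+M1)/6=301/309
seg 1: a=-4, c=M1/2=8/103, d=(M2−M1)/(6·2)=-16/309, b=Δ1−h1·(2M1+M2)/6=325/309
seg 2: a=-2, c=M2/2=-24/103, d=(M3−M2)/(6·3)=10/309, b=Δ2−h2·(2M2+M3)/6=229/309
seg 3: a=-1, c=M3/2=6/103, d=(M4−M3)/(6·3)=-2/309, b=Δ3−h3·(2M3+M4)/6=67/309
t_q=1/2 → seg 0, τ=1/2; S=-5+301/309·τ+0·τ²+8/309·τ³=-929/206

  seg 0: a=-5 b=301/309 c=0 d=8/309
  seg 1: a=-4 b=325/309 c=8/103 d=-16/309
  seg 2: a=-2 b=229/309 c=-24/103 d=10/309
  seg 3: a=-1 b=67/309 c=6/103 d=-2/309
S(1/2) = -929/206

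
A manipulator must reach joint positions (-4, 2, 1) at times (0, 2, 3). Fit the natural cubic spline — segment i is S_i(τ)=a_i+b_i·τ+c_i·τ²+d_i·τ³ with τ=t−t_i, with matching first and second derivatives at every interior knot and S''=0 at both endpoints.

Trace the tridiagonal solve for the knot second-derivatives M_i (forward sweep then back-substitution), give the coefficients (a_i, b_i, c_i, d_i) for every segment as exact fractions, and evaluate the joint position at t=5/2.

  seg 0: a=-4 b=13/3 c=0 d=-1/3
  seg 1: a=2 b=1/3 c=-2 d=2/3
S(5/2) = 7/4

Δ: Δ0=3, Δ1=-1
row 1: diag=6, rhs=-24; c'=1/6, d'=-4
back: M1=-4
M: M0=0, M1=-4, M2=0
seg 0: a=-4, c=M0/2=0, d=(M1−M0)/(6·2)=-1/3, b=Δ0−h0·(2M0+M1)/6=13/3
seg 1: a=2, c=M1/2=-2, d=(M2−M1)/(6·1)=2/3, b=Δ1−h1·(2M1+M2)/6=1/3
t_q=5/2 → seg 1, τ=1/2; S=2+1/3·τ+-2·τ²+2/3·τ³=7/4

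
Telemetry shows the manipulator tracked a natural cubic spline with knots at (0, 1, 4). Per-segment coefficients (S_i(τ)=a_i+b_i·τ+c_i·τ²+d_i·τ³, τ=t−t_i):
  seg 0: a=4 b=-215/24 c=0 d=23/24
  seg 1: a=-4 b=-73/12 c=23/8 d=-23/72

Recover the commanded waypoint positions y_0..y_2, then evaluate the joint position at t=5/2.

y_0 = S_0(0) = a_0 = 4
y_1 = S_1(0) = a_1 = -4
y_2 = S_1(3) = -5
t_q=5/2 is in segment 1 (τ=3/2); S_1(τ)=-495/64

y_0=4 y_1=-4 y_2=-5
S(5/2) = -495/64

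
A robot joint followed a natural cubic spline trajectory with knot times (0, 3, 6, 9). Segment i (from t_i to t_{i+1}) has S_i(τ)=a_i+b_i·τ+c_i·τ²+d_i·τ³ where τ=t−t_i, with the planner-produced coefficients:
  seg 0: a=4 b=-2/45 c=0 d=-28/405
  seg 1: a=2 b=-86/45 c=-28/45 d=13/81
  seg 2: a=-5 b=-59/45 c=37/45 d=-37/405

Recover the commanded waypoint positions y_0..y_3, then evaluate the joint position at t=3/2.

y_0 = S_0(0) = a_0 = 4
y_1 = S_1(0) = a_1 = 2
y_2 = S_2(0) = a_2 = -5
y_3 = S_2(3) = -4
t_q=3/2 is in segment 0 (τ=3/2); S_0(τ)=37/10

y_0=4 y_1=2 y_2=-5 y_3=-4
S(3/2) = 37/10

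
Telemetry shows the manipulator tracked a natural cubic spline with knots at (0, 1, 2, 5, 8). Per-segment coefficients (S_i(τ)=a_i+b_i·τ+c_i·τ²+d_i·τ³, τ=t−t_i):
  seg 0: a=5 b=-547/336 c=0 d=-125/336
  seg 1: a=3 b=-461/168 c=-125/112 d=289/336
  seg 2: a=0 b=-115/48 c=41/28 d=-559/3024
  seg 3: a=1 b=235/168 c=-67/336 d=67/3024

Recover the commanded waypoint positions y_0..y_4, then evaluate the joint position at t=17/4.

y_0=5 y_1=3 y_2=0 y_3=1 y_4=4
S(17/4) = -597/7168

y_0 = S_0(0) = a_0 = 5
y_1 = S_1(0) = a_1 = 3
y_2 = S_2(0) = a_2 = 0
y_3 = S_3(0) = a_3 = 1
y_4 = S_3(3) = 4
t_q=17/4 is in segment 2 (τ=9/4); S_2(τ)=-597/7168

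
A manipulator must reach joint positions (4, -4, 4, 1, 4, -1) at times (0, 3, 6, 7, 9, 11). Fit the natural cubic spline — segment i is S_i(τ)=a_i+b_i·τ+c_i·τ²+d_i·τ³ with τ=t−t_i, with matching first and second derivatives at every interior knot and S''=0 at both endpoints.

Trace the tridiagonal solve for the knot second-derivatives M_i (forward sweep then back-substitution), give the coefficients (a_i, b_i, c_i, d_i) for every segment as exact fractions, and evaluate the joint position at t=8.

  seg 0: a=4 b=-1508/311 c=0 d=2036/8397
  seg 1: a=-4 b=528/311 c=2036/933 d=-5204/8397
  seg 2: a=4 b=-604/311 c=-1056/311 d=727/311
  seg 3: a=1 b=-535/311 c=1125/311 d=-2497/2488
  seg 4: a=4 b=439/622 c=-2991/1244 d=997/2488
S(8) = 4711/2488

Δ: Δ0=-8/3, Δ1=8/3, Δ2=-3, Δ3=3/2, Δ4=-5/2
row 1: diag=12, rhs=32; c'=1/4, d'=8/3
row 2: denom=8−3·1/4=29/4; d'=(-34−3·8/3)/(29/4)=-168/29
row 3: denom=6−1·4/29=170/29; d'=(27−1·-168/29)/(170/29)=951/170
row 4: denom=8−2·29/85=622/85; d'=(-24−2·951/170)/(622/85)=-2991/622
back: M4=-2991/622
back: M3=951/170−29/85·-2991/622=2250/311
back: M2=-168/29−4/29·2250/311=-2112/311
back: M1=8/3−1/4·-2112/311=4072/933
M: M0=0, M1=4072/933, M2=-2112/311, M3=2250/311, M4=-2991/622, M5=0
seg 0: a=4, c=M0/2=0, d=(M1−M0)/(6·3)=2036/8397, b=Δ0−h0·(2M0+M1)/6=-1508/311
seg 1: a=-4, c=M1/2=2036/933, d=(M2−M1)/(6·3)=-5204/8397, b=Δ1−h1·(2M1+M2)/6=528/311
seg 2: a=4, c=M2/2=-1056/311, d=(M3−M2)/(6·1)=727/311, b=Δ2−h2·(2M2+M3)/6=-604/311
seg 3: a=1, c=M3/2=1125/311, d=(M4−M3)/(6·2)=-2497/2488, b=Δ3−h3·(2M3+M4)/6=-535/311
seg 4: a=4, c=M4/2=-2991/1244, d=(M5−M4)/(6·2)=997/2488, b=Δ4−h4·(2M4+M5)/6=439/622
t_q=8 → seg 3, τ=1; S=1+-535/311·τ+1125/311·τ²+-2497/2488·τ³=4711/2488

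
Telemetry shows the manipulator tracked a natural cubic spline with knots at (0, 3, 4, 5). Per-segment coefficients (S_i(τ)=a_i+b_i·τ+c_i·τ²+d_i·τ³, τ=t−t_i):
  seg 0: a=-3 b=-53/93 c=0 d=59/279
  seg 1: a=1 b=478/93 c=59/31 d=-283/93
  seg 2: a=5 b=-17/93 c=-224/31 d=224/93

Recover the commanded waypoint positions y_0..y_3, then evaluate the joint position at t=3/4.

y_0 = S_0(0) = a_0 = -3
y_1 = S_1(0) = a_1 = 1
y_2 = S_2(0) = a_2 = 5
y_3 = S_2(1) = 0
t_q=3/4 is in segment 0 (τ=3/4); S_0(τ)=-6623/1984

y_0=-3 y_1=1 y_2=5 y_3=0
S(3/4) = -6623/1984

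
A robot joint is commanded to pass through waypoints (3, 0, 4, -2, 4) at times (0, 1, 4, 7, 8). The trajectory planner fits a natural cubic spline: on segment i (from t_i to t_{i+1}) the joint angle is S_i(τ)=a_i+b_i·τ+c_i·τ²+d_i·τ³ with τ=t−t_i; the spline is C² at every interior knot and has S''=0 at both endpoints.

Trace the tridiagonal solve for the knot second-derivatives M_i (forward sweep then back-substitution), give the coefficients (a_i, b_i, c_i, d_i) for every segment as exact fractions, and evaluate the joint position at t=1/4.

Δ: Δ0=-3, Δ1=4/3, Δ2=-2, Δ3=6
row 1: diag=8, rhs=26; c'=3/8, d'=13/4
row 2: denom=12−3·3/8=87/8; d'=(-20−3·13/4)/(87/8)=-238/87
row 3: denom=8−3·8/29=208/29; d'=(48−3·-238/87)/(208/29)=815/104
back: M3=815/104
back: M2=-238/87−8/29·815/104=-191/39
back: M1=13/4−3/8·-191/39=529/104
M: M0=0, M1=529/104, M2=-191/39, M3=815/104, M4=0
seg 0: a=3, c=M0/2=0, d=(M1−M0)/(6·1)=529/624, b=Δ0−h0·(2M0+M1)/6=-2401/624
seg 1: a=0, c=M1/2=529/208, d=(M2−M1)/(6·3)=-3115/5616, b=Δ1−h1·(2M1+M2)/6=-407/312
seg 2: a=4, c=M2/2=-191/78, d=(M3−M2)/(6·3)=3973/5616, b=Δ2−h2·(2M2+M3)/6=-49/48
seg 3: a=-2, c=M3/2=815/208, d=(M4−M3)/(6·1)=-815/624, b=Δ3−h3·(2M3+M4)/6=1057/312
t_q=1/4 → seg 0, τ=1/4; S=3+-2401/624·τ+0·τ²+529/624·τ³=27307/13312

  seg 0: a=3 b=-2401/624 c=0 d=529/624
  seg 1: a=0 b=-407/312 c=529/208 d=-3115/5616
  seg 2: a=4 b=-49/48 c=-191/78 d=3973/5616
  seg 3: a=-2 b=1057/312 c=815/208 d=-815/624
S(1/4) = 27307/13312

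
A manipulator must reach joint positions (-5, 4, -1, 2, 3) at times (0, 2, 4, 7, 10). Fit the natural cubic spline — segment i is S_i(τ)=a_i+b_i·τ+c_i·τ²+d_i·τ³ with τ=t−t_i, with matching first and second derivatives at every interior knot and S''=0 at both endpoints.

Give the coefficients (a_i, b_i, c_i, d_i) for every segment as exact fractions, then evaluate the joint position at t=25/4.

Δ: Δ0=9/2, Δ1=-5/2, Δ2=1, Δ3=1/3
row 1: diag=8, rhs=-42; c'=1/4, d'=-21/4
row 2: denom=10−2·1/4=19/2; d'=(21−2·-21/4)/(19/2)=63/19
row 3: denom=12−3·6/19=210/19; d'=(-4−3·63/19)/(210/19)=-53/42
back: M3=-53/42
back: M2=63/19−6/19·-53/42=26/7
back: M1=-21/4−1/4·26/7=-173/28
M: M0=0, M1=-173/28, M2=26/7, M3=-53/42, M4=0
seg 0: a=-5, c=M0/2=0, d=(M1−M0)/(6·2)=-173/336, b=Δ0−h0·(2M0+M1)/6=551/84
seg 1: a=4, c=M1/2=-173/56, d=(M2−M1)/(6·2)=277/336, b=Δ1−h1·(2M1+M2)/6=8/21
seg 2: a=-1, c=M2/2=13/7, d=(M3−M2)/(6·3)=-209/756, b=Δ2−h2·(2M2+M3)/6=-25/12
seg 3: a=2, c=M3/2=-53/84, d=(M4−M3)/(6·3)=53/756, b=Δ3−h3·(2M3+M4)/6=67/42
t_q=25/4 → seg 2, τ=9/4; S=-1+-25/12·τ+13/7·τ²+-209/756·τ³=1013/1792

  seg 0: a=-5 b=551/84 c=0 d=-173/336
  seg 1: a=4 b=8/21 c=-173/56 d=277/336
  seg 2: a=-1 b=-25/12 c=13/7 d=-209/756
  seg 3: a=2 b=67/42 c=-53/84 d=53/756
S(25/4) = 1013/1792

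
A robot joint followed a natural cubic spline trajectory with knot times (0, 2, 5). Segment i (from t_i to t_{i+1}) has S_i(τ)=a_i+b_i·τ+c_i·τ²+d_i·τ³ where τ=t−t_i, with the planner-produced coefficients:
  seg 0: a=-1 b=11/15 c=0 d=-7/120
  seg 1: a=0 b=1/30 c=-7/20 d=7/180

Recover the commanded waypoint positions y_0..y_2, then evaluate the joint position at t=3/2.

y_0=-1 y_1=0 y_2=-2
S(3/2) = -31/320

y_0 = S_0(0) = a_0 = -1
y_1 = S_1(0) = a_1 = 0
y_2 = S_1(3) = -2
t_q=3/2 is in segment 0 (τ=3/2); S_0(τ)=-31/320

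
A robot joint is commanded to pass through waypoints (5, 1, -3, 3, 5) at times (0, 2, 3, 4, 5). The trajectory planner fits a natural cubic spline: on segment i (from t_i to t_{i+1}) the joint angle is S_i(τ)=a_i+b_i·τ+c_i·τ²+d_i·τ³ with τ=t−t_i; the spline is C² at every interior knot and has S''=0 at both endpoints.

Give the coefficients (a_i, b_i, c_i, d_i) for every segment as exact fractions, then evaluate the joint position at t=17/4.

  seg 0: a=5 b=-12/43 c=0 d=-37/86
  seg 1: a=1 b=-234/43 c=-111/43 d=173/43
  seg 2: a=-3 b=63/43 c=408/43 d=-213/43
  seg 3: a=3 b=240/43 c=-231/43 d=77/43
S(17/4) = 11249/2752

Δ: Δ0=-2, Δ1=-4, Δ2=6, Δ3=2
row 1: diag=6, rhs=-12; c'=1/6, d'=-2
row 2: denom=4−1·1/6=23/6; d'=(60−1·-2)/(23/6)=372/23
row 3: denom=4−1·6/23=86/23; d'=(-24−1·372/23)/(86/23)=-462/43
back: M3=-462/43
back: M2=372/23−6/23·-462/43=816/43
back: M1=-2−1/6·816/43=-222/43
M: M0=0, M1=-222/43, M2=816/43, M3=-462/43, M4=0
seg 0: a=5, c=M0/2=0, d=(M1−M0)/(6·2)=-37/86, b=Δ0−h0·(2M0+M1)/6=-12/43
seg 1: a=1, c=M1/2=-111/43, d=(M2−M1)/(6·1)=173/43, b=Δ1−h1·(2M1+M2)/6=-234/43
seg 2: a=-3, c=M2/2=408/43, d=(M3−M2)/(6·1)=-213/43, b=Δ2−h2·(2M2+M3)/6=63/43
seg 3: a=3, c=M3/2=-231/43, d=(M4−M3)/(6·1)=77/43, b=Δ3−h3·(2M3+M4)/6=240/43
t_q=17/4 → seg 3, τ=1/4; S=3+240/43·τ+-231/43·τ²+77/43·τ³=11249/2752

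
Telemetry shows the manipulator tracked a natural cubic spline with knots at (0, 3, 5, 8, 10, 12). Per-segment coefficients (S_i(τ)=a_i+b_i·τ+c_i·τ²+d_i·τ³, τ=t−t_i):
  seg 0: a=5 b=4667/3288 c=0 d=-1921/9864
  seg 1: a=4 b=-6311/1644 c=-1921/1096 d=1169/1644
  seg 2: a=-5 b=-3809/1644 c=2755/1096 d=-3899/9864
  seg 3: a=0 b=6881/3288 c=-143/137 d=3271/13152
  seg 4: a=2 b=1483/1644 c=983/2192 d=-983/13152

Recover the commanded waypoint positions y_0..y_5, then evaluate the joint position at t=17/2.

y_0=5 y_1=4 y_2=-5 y_3=0 y_4=2 y_5=5
S(17/2) = 28637/35072

y_0 = S_0(0) = a_0 = 5
y_1 = S_1(0) = a_1 = 4
y_2 = S_2(0) = a_2 = -5
y_3 = S_3(0) = a_3 = 0
y_4 = S_4(0) = a_4 = 2
y_5 = S_4(2) = 5
t_q=17/2 is in segment 3 (τ=1/2); S_3(τ)=28637/35072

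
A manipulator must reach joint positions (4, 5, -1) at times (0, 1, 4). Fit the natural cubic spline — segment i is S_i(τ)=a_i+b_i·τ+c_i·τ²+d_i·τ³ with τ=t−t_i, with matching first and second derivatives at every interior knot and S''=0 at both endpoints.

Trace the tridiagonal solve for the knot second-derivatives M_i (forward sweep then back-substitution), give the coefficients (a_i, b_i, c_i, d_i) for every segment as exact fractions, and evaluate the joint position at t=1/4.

Δ: Δ0=1, Δ1=-2
row 1: diag=8, rhs=-18; c'=3/8, d'=-9/4
back: M1=-9/4
M: M0=0, M1=-9/4, M2=0
seg 0: a=4, c=M0/2=0, d=(M1−M0)/(6·1)=-3/8, b=Δ0−h0·(2M0+M1)/6=11/8
seg 1: a=5, c=M1/2=-9/8, d=(M2−M1)/(6·3)=1/8, b=Δ1−h1·(2M1+M2)/6=1/4
t_q=1/4 → seg 0, τ=1/4; S=4+11/8·τ+0·τ²+-3/8·τ³=2221/512

  seg 0: a=4 b=11/8 c=0 d=-3/8
  seg 1: a=5 b=1/4 c=-9/8 d=1/8
S(1/4) = 2221/512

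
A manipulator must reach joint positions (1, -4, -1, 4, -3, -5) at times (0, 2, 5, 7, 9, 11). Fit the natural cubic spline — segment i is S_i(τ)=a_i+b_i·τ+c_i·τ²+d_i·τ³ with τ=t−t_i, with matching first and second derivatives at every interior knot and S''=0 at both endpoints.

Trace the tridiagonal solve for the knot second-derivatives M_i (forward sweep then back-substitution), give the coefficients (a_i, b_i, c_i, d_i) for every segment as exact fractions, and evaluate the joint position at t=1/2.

Δ: Δ0=-5/2, Δ1=1, Δ2=5/2, Δ3=-7/2, Δ4=-1
row 1: diag=10, rhs=21; c'=3/10, d'=21/10
row 2: denom=10−3·3/10=91/10; d'=(9−3·21/10)/(91/10)=27/91
row 3: denom=8−2·20/91=688/91; d'=(-36−2·27/91)/(688/91)=-1665/344
row 4: denom=8−2·91/344=1285/172; d'=(15−2·-1665/344)/(1285/172)=849/257
back: M4=849/257
back: M3=-1665/344−91/344·849/257=-2937/514
back: M2=27/91−20/91·-2937/514=399/257
back: M1=21/10−3/10·399/257=420/257
M: M0=0, M1=420/257, M2=399/257, M3=-2937/514, M4=849/257, M5=0
seg 0: a=1, c=M0/2=0, d=(M1−M0)/(6·2)=35/257, b=Δ0−h0·(2M0+M1)/6=-1565/514
seg 1: a=-4, c=M1/2=210/257, d=(M2−M1)/(6·3)=-7/1542, b=Δ1−h1·(2M1+M2)/6=-725/514
seg 2: a=-1, c=M2/2=399/514, d=(M3−M2)/(6·2)=-1245/2056, b=Δ2−h2·(2M2+M3)/6=866/257
seg 3: a=4, c=M3/2=-2937/1028, d=(M4−M3)/(6·2)=1545/2056, b=Δ3−h3·(2M3+M4)/6=-407/514
seg 4: a=-3, c=M4/2=849/514, d=(M5−M4)/(6·2)=-283/1028, b=Δ4−h4·(2M4+M5)/6=-823/257
t_q=1/2 → seg 0, τ=1/2; S=1+-1565/514·τ+0·τ²+35/257·τ³=-1039/2056

  seg 0: a=1 b=-1565/514 c=0 d=35/257
  seg 1: a=-4 b=-725/514 c=210/257 d=-7/1542
  seg 2: a=-1 b=866/257 c=399/514 d=-1245/2056
  seg 3: a=4 b=-407/514 c=-2937/1028 d=1545/2056
  seg 4: a=-3 b=-823/257 c=849/514 d=-283/1028
S(1/2) = -1039/2056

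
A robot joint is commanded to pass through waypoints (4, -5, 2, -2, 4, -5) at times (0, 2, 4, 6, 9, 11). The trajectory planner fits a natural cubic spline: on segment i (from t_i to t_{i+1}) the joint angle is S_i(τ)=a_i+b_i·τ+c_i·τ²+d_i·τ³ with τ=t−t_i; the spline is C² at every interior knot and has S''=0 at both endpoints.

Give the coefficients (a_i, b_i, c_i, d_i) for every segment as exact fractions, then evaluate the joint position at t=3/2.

Δ: Δ0=-9/2, Δ1=7/2, Δ2=-2, Δ3=2, Δ4=-9/2
row 1: diag=8, rhs=48; c'=1/4, d'=6
row 2: denom=8−2·1/4=15/2; d'=(-33−2·6)/(15/2)=-6
row 3: denom=10−2·4/15=142/15; d'=(24−2·-6)/(142/15)=270/71
row 4: denom=10−3·45/142=1285/142; d'=(-39−3·270/71)/(1285/142)=-7158/1285
back: M4=-7158/1285
back: M3=270/71−45/142·-7158/1285=1431/257
back: M2=-6−4/15·1431/257=-9618/1285
back: M1=6−1/4·-9618/1285=20229/2570
M: M0=0, M1=20229/2570, M2=-9618/1285, M3=1431/257, M4=-7158/1285, M5=0
seg 0: a=4, c=M0/2=0, d=(M1−M0)/(6·2)=6743/10280, b=Δ0−h0·(2M0+M1)/6=-9154/1285
seg 1: a=-5, c=M1/2=20229/5140, d=(M2−M1)/(6·2)=-2631/2056, b=Δ1−h1·(2M1+M2)/6=1921/2570
seg 2: a=2, c=M2/2=-4809/1285, d=(M3−M2)/(6·2)=5591/5140, b=Δ2−h2·(2M2+M3)/6=1457/1285
seg 3: a=-2, c=M3/2=1431/514, d=(M4−M3)/(6·3)=-4771/7710, b=Δ3−h3·(2M3+M4)/6=-1006/1285
seg 4: a=4, c=M4/2=-3579/1285, d=(M5−M4)/(6·2)=1193/2570, b=Δ4−h4·(2M4+M5)/6=-2021/2570
t_q=3/2 → seg 0, τ=3/2; S=4+-9154/1285·τ+0·τ²+6743/10280·τ³=-367763/82240

  seg 0: a=4 b=-9154/1285 c=0 d=6743/10280
  seg 1: a=-5 b=1921/2570 c=20229/5140 d=-2631/2056
  seg 2: a=2 b=1457/1285 c=-4809/1285 d=5591/5140
  seg 3: a=-2 b=-1006/1285 c=1431/514 d=-4771/7710
  seg 4: a=4 b=-2021/2570 c=-3579/1285 d=1193/2570
S(3/2) = -367763/82240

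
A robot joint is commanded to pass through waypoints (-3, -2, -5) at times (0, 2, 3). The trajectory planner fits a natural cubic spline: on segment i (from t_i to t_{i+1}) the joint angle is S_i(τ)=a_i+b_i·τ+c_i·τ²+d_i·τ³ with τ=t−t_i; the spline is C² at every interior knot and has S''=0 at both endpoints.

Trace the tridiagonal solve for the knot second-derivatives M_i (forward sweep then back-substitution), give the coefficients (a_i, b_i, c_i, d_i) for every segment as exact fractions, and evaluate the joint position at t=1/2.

Δ: Δ0=1/2, Δ1=-3
row 1: diag=6, rhs=-21; c'=1/6, d'=-7/2
back: M1=-7/2
M: M0=0, M1=-7/2, M2=0
seg 0: a=-3, c=M0/2=0, d=(M1−M0)/(6·2)=-7/24, b=Δ0−h0·(2M0+M1)/6=5/3
seg 1: a=-2, c=M1/2=-7/4, d=(M2−M1)/(6·1)=7/12, b=Δ1−h1·(2M1+M2)/6=-11/6
t_q=1/2 → seg 0, τ=1/2; S=-3+5/3·τ+0·τ²+-7/24·τ³=-141/64

  seg 0: a=-3 b=5/3 c=0 d=-7/24
  seg 1: a=-2 b=-11/6 c=-7/4 d=7/12
S(1/2) = -141/64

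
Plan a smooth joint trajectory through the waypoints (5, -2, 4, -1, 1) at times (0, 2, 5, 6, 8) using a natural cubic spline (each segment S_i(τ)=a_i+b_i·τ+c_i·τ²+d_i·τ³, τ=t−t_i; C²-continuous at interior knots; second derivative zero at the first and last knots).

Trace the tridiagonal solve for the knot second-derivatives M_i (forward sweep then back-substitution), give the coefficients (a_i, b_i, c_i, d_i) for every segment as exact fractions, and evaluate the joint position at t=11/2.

Δ: Δ0=-7/2, Δ1=2, Δ2=-5, Δ3=1
row 1: diag=10, rhs=33; c'=3/10, d'=33/10
row 2: denom=8−3·3/10=71/10; d'=(-42−3·33/10)/(71/10)=-519/71
row 3: denom=6−1·10/71=416/71; d'=(36−1·-519/71)/(416/71)=3075/416
back: M3=3075/416
back: M2=-519/71−10/71·3075/416=-1737/208
back: M1=33/10−3/10·-1737/208=2415/416
M: M0=0, M1=2415/416, M2=-1737/208, M3=3075/416, M4=0
seg 0: a=5, c=M0/2=0, d=(M1−M0)/(6·2)=805/1664, b=Δ0−h0·(2M0+M1)/6=-2261/416
seg 1: a=-2, c=M1/2=2415/832, d=(M2−M1)/(6·3)=-151/192, b=Δ1−h1·(2M1+M2)/6=77/208
seg 2: a=4, c=M2/2=-1737/416, d=(M3−M2)/(6·1)=2183/832, b=Δ2−h2·(2M2+M3)/6=-2869/832
seg 3: a=-1, c=M3/2=3075/832, d=(M4−M3)/(6·2)=-1025/1664, b=Δ3−h3·(2M3+M4)/6=-817/208
t_q=11/2 → seg 2, τ=1/2; S=4+-2869/832·τ+-1737/416·τ²+2183/832·τ³=10383/6656

  seg 0: a=5 b=-2261/416 c=0 d=805/1664
  seg 1: a=-2 b=77/208 c=2415/832 d=-151/192
  seg 2: a=4 b=-2869/832 c=-1737/416 d=2183/832
  seg 3: a=-1 b=-817/208 c=3075/832 d=-1025/1664
S(11/2) = 10383/6656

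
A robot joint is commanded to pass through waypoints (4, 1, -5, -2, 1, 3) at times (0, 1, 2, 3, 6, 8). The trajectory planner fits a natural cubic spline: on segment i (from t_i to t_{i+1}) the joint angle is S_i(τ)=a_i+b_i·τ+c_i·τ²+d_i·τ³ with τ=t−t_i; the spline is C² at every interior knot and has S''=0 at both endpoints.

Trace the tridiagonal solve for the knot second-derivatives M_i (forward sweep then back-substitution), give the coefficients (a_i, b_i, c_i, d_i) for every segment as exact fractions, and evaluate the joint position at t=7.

Δ: Δ0=-3, Δ1=-6, Δ2=3, Δ3=1, Δ4=1
row 1: diag=4, rhs=-18; c'=1/4, d'=-9/2
row 2: denom=4−1·1/4=15/4; d'=(54−1·-9/2)/(15/4)=78/5
row 3: denom=8−1·4/15=116/15; d'=(-12−1·78/5)/(116/15)=-207/58
row 4: denom=10−3·45/116=1025/116; d'=(0−3·-207/58)/(1025/116)=1242/1025
back: M4=1242/1025
back: M3=-207/58−45/116·1242/1025=-828/205
back: M2=78/5−4/15·-828/205=17094/1025
back: M1=-9/2−1/4·17094/1025=-8886/1025
M: M0=0, M1=-8886/1025, M2=17094/1025, M3=-828/205, M4=1242/1025, M5=0
seg 0: a=4, c=M0/2=0, d=(M1−M0)/(6·1)=-1481/1025, b=Δ0−h0·(2M0+M1)/6=-1594/1025
seg 1: a=1, c=M1/2=-4443/1025, d=(M2−M1)/(6·1)=866/205, b=Δ1−h1·(2M1+M2)/6=-6037/1025
seg 2: a=-5, c=M2/2=8547/1025, d=(M3−M2)/(6·1)=-3539/1025, b=Δ2−h2·(2M2+M3)/6=-1933/1025
seg 3: a=-2, c=M3/2=-414/205, d=(M4−M3)/(6·3)=299/1025, b=Δ3−h3·(2M3+M4)/6=4544/1025
seg 4: a=1, c=M4/2=621/1025, d=(M5−M4)/(6·2)=-207/2050, b=Δ4−h4·(2M4+M5)/6=197/1025
t_q=7 → seg 4, τ=1; S=1+197/1025·τ+621/1025·τ²+-207/2050·τ³=3479/2050

  seg 0: a=4 b=-1594/1025 c=0 d=-1481/1025
  seg 1: a=1 b=-6037/1025 c=-4443/1025 d=866/205
  seg 2: a=-5 b=-1933/1025 c=8547/1025 d=-3539/1025
  seg 3: a=-2 b=4544/1025 c=-414/205 d=299/1025
  seg 4: a=1 b=197/1025 c=621/1025 d=-207/2050
S(7) = 3479/2050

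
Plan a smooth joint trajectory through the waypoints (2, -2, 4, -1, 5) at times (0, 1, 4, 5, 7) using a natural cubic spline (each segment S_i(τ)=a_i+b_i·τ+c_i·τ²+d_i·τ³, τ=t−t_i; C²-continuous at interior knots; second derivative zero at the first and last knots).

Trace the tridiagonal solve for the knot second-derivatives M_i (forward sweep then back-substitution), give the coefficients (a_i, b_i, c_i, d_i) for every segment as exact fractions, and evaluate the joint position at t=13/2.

Δ: Δ0=-4, Δ1=2, Δ2=-5, Δ3=3
row 1: diag=8, rhs=36; c'=3/8, d'=9/2
row 2: denom=8−3·3/8=55/8; d'=(-42−3·9/2)/(55/8)=-444/55
row 3: denom=6−1·8/55=322/55; d'=(48−1·-444/55)/(322/55)=1542/161
back: M3=1542/161
back: M2=-444/55−8/55·1542/161=-1524/161
back: M1=9/2−3/8·-1524/161=1296/161
M: M0=0, M1=1296/161, M2=-1524/161, M3=1542/161, M4=0
seg 0: a=2, c=M0/2=0, d=(M1−M0)/(6·1)=216/161, b=Δ0−h0·(2M0+M1)/6=-860/161
seg 1: a=-2, c=M1/2=648/161, d=(M2−M1)/(6·3)=-470/483, b=Δ1−h1·(2M1+M2)/6=-212/161
seg 2: a=4, c=M2/2=-762/161, d=(M3−M2)/(6·1)=73/23, b=Δ2−h2·(2M2+M3)/6=-554/161
seg 3: a=-1, c=M3/2=771/161, d=(M4−M3)/(6·2)=-257/322, b=Δ3−h3·(2M3+M4)/6=-545/161
t_q=13/2 → seg 3, τ=3/2; S=-1+-545/161·τ+771/161·τ²+-257/322·τ³=5161/2576

  seg 0: a=2 b=-860/161 c=0 d=216/161
  seg 1: a=-2 b=-212/161 c=648/161 d=-470/483
  seg 2: a=4 b=-554/161 c=-762/161 d=73/23
  seg 3: a=-1 b=-545/161 c=771/161 d=-257/322
S(13/2) = 5161/2576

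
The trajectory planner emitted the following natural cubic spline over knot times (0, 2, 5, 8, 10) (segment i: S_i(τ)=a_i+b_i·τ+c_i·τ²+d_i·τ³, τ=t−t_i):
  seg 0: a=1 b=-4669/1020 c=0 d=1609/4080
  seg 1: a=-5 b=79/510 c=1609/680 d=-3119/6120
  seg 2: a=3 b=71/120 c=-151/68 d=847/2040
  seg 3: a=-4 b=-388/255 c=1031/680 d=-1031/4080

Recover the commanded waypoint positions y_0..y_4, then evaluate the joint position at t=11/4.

y_0 = S_0(0) = a_0 = 1
y_1 = S_1(0) = a_1 = -5
y_2 = S_2(0) = a_2 = 3
y_3 = S_3(0) = a_3 = -4
y_4 = S_3(2) = -3
t_q=11/4 is in segment 1 (τ=3/4); S_1(τ)=-163977/43520

y_0=1 y_1=-5 y_2=3 y_3=-4 y_4=-3
S(11/4) = -163977/43520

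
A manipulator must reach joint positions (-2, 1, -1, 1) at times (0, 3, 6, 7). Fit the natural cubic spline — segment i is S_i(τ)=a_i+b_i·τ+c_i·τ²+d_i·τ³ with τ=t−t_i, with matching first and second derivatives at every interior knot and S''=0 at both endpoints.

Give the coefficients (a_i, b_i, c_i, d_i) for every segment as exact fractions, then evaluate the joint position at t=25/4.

Δ: Δ0=1, Δ1=-2/3, Δ2=2
row 1: diag=12, rhs=-10; c'=1/4, d'=-5/6
row 2: denom=8−3·1/4=29/4; d'=(16−3·-5/6)/(29/4)=74/29
back: M2=74/29
back: M1=-5/6−1/4·74/29=-128/87
M: M0=0, M1=-128/87, M2=74/29, M3=0
seg 0: a=-2, c=M0/2=0, d=(M1−M0)/(6·3)=-64/783, b=Δ0−h0·(2M0+M1)/6=151/87
seg 1: a=1, c=M1/2=-64/87, d=(M2−M1)/(6·3)=175/783, b=Δ1−h1·(2M1+M2)/6=-41/87
seg 2: a=-1, c=M2/2=37/29, d=(M3−M2)/(6·1)=-37/87, b=Δ2−h2·(2M2+M3)/6=100/87
t_q=25/4 → seg 2, τ=1/4; S=-1+100/87·τ+37/29·τ²+-37/87·τ³=-1187/1856

  seg 0: a=-2 b=151/87 c=0 d=-64/783
  seg 1: a=1 b=-41/87 c=-64/87 d=175/783
  seg 2: a=-1 b=100/87 c=37/29 d=-37/87
S(25/4) = -1187/1856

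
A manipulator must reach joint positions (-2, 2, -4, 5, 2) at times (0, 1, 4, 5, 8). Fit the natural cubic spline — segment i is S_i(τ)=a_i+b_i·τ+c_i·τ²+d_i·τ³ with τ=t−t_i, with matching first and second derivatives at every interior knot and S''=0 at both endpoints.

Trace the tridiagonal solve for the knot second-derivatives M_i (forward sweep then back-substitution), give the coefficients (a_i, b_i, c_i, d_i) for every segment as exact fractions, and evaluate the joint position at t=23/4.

Δ: Δ0=4, Δ1=-2, Δ2=9, Δ3=-1
row 1: diag=8, rhs=-36; c'=3/8, d'=-9/2
row 2: denom=8−3·3/8=55/8; d'=(66−3·-9/2)/(55/8)=636/55
row 3: denom=8−1·8/55=432/55; d'=(-60−1·636/55)/(432/55)=-82/9
back: M3=-82/9
back: M2=636/55−8/55·-82/9=116/9
back: M1=-9/2−3/8·116/9=-28/3
M: M0=0, M1=-28/3, M2=116/9, M3=-82/9, M4=0
seg 0: a=-2, c=M0/2=0, d=(M1−M0)/(6·1)=-14/9, b=Δ0−h0·(2M0+M1)/6=50/9
seg 1: a=2, c=M1/2=-14/3, d=(M2−M1)/(6·3)=100/81, b=Δ1−h1·(2M1+M2)/6=8/9
seg 2: a=-4, c=M2/2=58/9, d=(M3−M2)/(6·1)=-11/3, b=Δ2−h2·(2M2+M3)/6=56/9
seg 3: a=5, c=M3/2=-41/9, d=(M4−M3)/(6·3)=41/81, b=Δ3−h3·(2M3+M4)/6=73/9
t_q=23/4 → seg 3, τ=3/4; S=5+73/9·τ+-41/9·τ²+41/81·τ³=559/64

  seg 0: a=-2 b=50/9 c=0 d=-14/9
  seg 1: a=2 b=8/9 c=-14/3 d=100/81
  seg 2: a=-4 b=56/9 c=58/9 d=-11/3
  seg 3: a=5 b=73/9 c=-41/9 d=41/81
S(23/4) = 559/64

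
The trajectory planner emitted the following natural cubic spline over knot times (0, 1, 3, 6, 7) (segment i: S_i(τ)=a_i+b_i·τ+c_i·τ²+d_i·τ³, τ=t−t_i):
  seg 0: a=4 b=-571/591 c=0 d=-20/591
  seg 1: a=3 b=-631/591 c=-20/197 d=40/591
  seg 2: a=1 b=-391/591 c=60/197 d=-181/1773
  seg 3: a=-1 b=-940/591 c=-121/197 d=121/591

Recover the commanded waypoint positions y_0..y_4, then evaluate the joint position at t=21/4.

y_0 = S_0(0) = a_0 = 4
y_1 = S_1(0) = a_1 = 3
y_2 = S_2(0) = a_2 = 1
y_3 = S_3(0) = a_3 = -1
y_4 = S_3(1) = -3
t_q=21/4 is in segment 2 (τ=9/4); S_2(τ)=-1381/12608

y_0=4 y_1=3 y_2=1 y_3=-1 y_4=-3
S(21/4) = -1381/12608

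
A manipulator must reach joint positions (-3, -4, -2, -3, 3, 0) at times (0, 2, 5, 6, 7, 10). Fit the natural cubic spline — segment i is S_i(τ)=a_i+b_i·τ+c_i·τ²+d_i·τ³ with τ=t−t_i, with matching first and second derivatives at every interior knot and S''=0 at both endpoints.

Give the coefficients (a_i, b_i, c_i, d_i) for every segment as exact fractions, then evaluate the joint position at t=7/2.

  seg 0: a=-3 b=-1539/1414 c=0 d=104/707
  seg 1: a=-4 b=957/1414 c=624/707 d=-11275/38178
  seg 2: a=-2 b=-1415/707 c=-7531/4242 d=11779/4242
  seg 3: a=-3 b=11785/4242 c=13903/2121 d=-4713/1414
  seg 4: a=3 b=12490/2121 c=-14611/4242 d=14611/38178
S(7/2) = -3225/1616

Δ: Δ0=-1/2, Δ1=2/3, Δ2=-1, Δ3=6, Δ4=-1
row 1: diag=10, rhs=7; c'=3/10, d'=7/10
row 2: denom=8−3·3/10=71/10; d'=(-10−3·7/10)/(71/10)=-121/71
row 3: denom=4−1·10/71=274/71; d'=(42−1·-121/71)/(274/71)=3103/274
row 4: denom=8−1·71/274=2121/274; d'=(-42−1·3103/274)/(2121/274)=-14611/2121
back: M4=-14611/2121
back: M3=3103/274−71/274·-14611/2121=27806/2121
back: M2=-121/71−10/71·27806/2121=-7531/2121
back: M1=7/10−3/10·-7531/2121=1248/707
M: M0=0, M1=1248/707, M2=-7531/2121, M3=27806/2121, M4=-14611/2121, M5=0
seg 0: a=-3, c=M0/2=0, d=(M1−M0)/(6·2)=104/707, b=Δ0−h0·(2M0+M1)/6=-1539/1414
seg 1: a=-4, c=M1/2=624/707, d=(M2−M1)/(6·3)=-11275/38178, b=Δ1−h1·(2M1+M2)/6=957/1414
seg 2: a=-2, c=M2/2=-7531/4242, d=(M3−M2)/(6·1)=11779/4242, b=Δ2−h2·(2M2+M3)/6=-1415/707
seg 3: a=-3, c=M3/2=13903/2121, d=(M4−M3)/(6·1)=-4713/1414, b=Δ3−h3·(2M3+M4)/6=11785/4242
seg 4: a=3, c=M4/2=-14611/4242, d=(M5−M4)/(6·3)=14611/38178, b=Δ4−h4·(2M4+M5)/6=12490/2121
t_q=7/2 → seg 1, τ=3/2; S=-4+957/1414·τ+624/707·τ²+-11275/38178·τ³=-3225/1616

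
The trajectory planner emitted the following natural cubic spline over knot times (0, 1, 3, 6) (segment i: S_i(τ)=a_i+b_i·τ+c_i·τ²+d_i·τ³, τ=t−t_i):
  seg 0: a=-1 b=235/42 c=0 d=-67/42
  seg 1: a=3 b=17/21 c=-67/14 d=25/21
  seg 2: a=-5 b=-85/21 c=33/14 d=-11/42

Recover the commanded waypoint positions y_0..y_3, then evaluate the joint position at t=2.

y_0 = S_0(0) = a_0 = -1
y_1 = S_1(0) = a_1 = 3
y_2 = S_2(0) = a_2 = -5
y_3 = S_2(3) = -3
t_q=2 is in segment 1 (τ=1); S_1(τ)=3/14

y_0=-1 y_1=3 y_2=-5 y_3=-3
S(2) = 3/14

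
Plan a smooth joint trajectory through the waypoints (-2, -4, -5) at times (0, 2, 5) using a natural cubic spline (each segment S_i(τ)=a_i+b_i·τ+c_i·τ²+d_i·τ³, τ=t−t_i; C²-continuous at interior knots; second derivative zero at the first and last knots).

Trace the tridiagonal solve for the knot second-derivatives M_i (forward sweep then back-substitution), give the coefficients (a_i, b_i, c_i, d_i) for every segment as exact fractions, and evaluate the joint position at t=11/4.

  seg 0: a=-2 b=-17/15 c=0 d=1/30
  seg 1: a=-4 b=-11/15 c=1/5 d=-1/45
S(11/4) = -1423/320

Δ: Δ0=-1, Δ1=-1/3
row 1: diag=10, rhs=4; c'=3/10, d'=2/5
back: M1=2/5
M: M0=0, M1=2/5, M2=0
seg 0: a=-2, c=M0/2=0, d=(M1−M0)/(6·2)=1/30, b=Δ0−h0·(2M0+M1)/6=-17/15
seg 1: a=-4, c=M1/2=1/5, d=(M2−M1)/(6·3)=-1/45, b=Δ1−h1·(2M1+M2)/6=-11/15
t_q=11/4 → seg 1, τ=3/4; S=-4+-11/15·τ+1/5·τ²+-1/45·τ³=-1423/320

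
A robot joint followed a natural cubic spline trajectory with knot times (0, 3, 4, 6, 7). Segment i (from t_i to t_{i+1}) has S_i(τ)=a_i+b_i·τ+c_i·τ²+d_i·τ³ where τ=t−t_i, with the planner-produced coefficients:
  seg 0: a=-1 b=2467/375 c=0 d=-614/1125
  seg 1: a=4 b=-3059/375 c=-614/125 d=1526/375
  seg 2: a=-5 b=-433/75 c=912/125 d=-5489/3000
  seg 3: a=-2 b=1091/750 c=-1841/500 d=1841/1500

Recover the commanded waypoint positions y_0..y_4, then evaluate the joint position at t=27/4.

y_0 = S_0(0) = a_0 = -1
y_1 = S_1(0) = a_1 = 4
y_2 = S_2(0) = a_2 = -5
y_3 = S_3(0) = a_3 = -2
y_4 = S_3(1) = -3
t_q=27/4 is in segment 3 (τ=3/4); S_3(τ)=-15759/6400

y_0=-1 y_1=4 y_2=-5 y_3=-2 y_4=-3
S(27/4) = -15759/6400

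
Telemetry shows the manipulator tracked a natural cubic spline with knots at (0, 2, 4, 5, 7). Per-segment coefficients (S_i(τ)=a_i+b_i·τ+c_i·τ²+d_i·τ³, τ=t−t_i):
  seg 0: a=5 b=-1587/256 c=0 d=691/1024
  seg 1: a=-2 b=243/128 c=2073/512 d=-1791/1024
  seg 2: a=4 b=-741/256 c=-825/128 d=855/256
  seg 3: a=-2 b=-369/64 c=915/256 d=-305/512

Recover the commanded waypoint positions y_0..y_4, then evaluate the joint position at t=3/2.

y_0 = S_0(0) = a_0 = 5
y_1 = S_1(0) = a_1 = -2
y_2 = S_2(0) = a_2 = 4
y_3 = S_3(0) = a_3 = -2
y_4 = S_3(2) = -4
t_q=3/2 is in segment 0 (τ=3/2); S_0(τ)=-16559/8192

y_0=5 y_1=-2 y_2=4 y_3=-2 y_4=-4
S(3/2) = -16559/8192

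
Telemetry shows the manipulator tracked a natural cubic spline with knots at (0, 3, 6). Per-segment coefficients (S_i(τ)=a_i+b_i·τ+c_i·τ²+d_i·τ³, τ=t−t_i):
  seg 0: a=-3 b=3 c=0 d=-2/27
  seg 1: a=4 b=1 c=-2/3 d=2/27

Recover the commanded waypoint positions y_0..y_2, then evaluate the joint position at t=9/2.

y_0 = S_0(0) = a_0 = -3
y_1 = S_1(0) = a_1 = 4
y_2 = S_1(3) = 3
t_q=9/2 is in segment 1 (τ=3/2); S_1(τ)=17/4

y_0=-3 y_1=4 y_2=3
S(9/2) = 17/4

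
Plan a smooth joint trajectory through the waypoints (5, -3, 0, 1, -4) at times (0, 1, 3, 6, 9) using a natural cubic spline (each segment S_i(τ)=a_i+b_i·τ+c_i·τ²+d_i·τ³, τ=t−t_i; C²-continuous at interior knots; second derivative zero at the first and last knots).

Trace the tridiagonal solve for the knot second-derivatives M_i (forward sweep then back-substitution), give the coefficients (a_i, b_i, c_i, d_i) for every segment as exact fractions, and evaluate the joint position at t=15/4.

  seg 0: a=5 b=-12029/1236 c=0 d=2141/1236
  seg 1: a=-3 b=-2803/618 c=2141/412 d=-2693/2472
  seg 2: a=0 b=982/309 c=-138/103 d=121/927
  seg 3: a=1 b=-413/309 c=-17/103 d=17/927
S(15/4) = 11107/6592

Δ: Δ0=-8, Δ1=3/2, Δ2=1/3, Δ3=-5/3
row 1: diag=6, rhs=57; c'=1/3, d'=19/2
row 2: denom=10−2·1/3=28/3; d'=(-7−2·19/2)/(28/3)=-39/14
row 3: denom=12−3·9/28=309/28; d'=(-12−3·-39/14)/(309/28)=-34/103
back: M3=-34/103
back: M2=-39/14−9/28·-34/103=-276/103
back: M1=19/2−1/3·-276/103=2141/206
M: M0=0, M1=2141/206, M2=-276/103, M3=-34/103, M4=0
seg 0: a=5, c=M0/2=0, d=(M1−M0)/(6·1)=2141/1236, b=Δ0−h0·(2M0+M1)/6=-12029/1236
seg 1: a=-3, c=M1/2=2141/412, d=(M2−M1)/(6·2)=-2693/2472, b=Δ1−h1·(2M1+M2)/6=-2803/618
seg 2: a=0, c=M2/2=-138/103, d=(M3−M2)/(6·3)=121/927, b=Δ2−h2·(2M2+M3)/6=982/309
seg 3: a=1, c=M3/2=-17/103, d=(M4−M3)/(6·3)=17/927, b=Δ3−h3·(2M3+M4)/6=-413/309
t_q=15/4 → seg 2, τ=3/4; S=0+982/309·τ+-138/103·τ²+121/927·τ³=11107/6592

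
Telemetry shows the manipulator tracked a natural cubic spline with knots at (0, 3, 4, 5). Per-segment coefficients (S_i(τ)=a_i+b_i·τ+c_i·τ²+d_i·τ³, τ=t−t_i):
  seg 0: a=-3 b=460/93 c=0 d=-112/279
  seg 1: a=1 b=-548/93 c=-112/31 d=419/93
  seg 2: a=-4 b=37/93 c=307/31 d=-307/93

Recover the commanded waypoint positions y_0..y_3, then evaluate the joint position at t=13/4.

y_0=-3 y_1=1 y_2=-4 y_3=3
S(13/4) = -1247/1984

y_0 = S_0(0) = a_0 = -3
y_1 = S_1(0) = a_1 = 1
y_2 = S_2(0) = a_2 = -4
y_3 = S_2(1) = 3
t_q=13/4 is in segment 1 (τ=1/4); S_1(τ)=-1247/1984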